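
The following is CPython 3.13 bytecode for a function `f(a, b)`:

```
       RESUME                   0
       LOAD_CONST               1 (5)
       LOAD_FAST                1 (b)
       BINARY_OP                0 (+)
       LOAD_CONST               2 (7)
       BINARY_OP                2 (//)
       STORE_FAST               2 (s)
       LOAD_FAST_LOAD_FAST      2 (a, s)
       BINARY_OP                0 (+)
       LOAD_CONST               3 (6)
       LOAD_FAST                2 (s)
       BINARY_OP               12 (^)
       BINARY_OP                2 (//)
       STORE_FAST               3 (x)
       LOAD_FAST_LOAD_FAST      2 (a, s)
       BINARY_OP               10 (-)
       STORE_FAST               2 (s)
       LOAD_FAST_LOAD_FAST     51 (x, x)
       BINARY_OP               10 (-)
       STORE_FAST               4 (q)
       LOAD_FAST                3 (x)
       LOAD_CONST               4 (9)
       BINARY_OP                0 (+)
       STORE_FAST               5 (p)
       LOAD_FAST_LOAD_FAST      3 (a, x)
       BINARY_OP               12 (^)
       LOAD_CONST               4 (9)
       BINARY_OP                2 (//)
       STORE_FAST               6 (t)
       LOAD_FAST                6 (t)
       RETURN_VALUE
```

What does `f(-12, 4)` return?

LOAD_CONST → push 5. Stack: [5]
LOAD_FAST b → push 4. Stack: [5, 4]
BINARY_OP + → 5 + 4 = 9. Stack: [9]
LOAD_CONST → push 7. Stack: [9, 7]
BINARY_OP // → 9 // 7 = 1. Stack: [1]
STORE_FAST s → s=1. Stack: []
LOAD_FAST_LOAD_FAST a,s → push -12,1. Stack: [-12, 1]
BINARY_OP + → -12 + 1 = -11. Stack: [-11]
LOAD_CONST → push 6. Stack: [-11, 6]
LOAD_FAST s → push 1. Stack: [-11, 6, 1]
BINARY_OP ^ → 6 ^ 1 = 7. Stack: [-11, 7]
BINARY_OP // → -11 // 7 = -2. Stack: [-2]
STORE_FAST x → x=-2. Stack: []
LOAD_FAST_LOAD_FAST a,s → push -12,1. Stack: [-12, 1]
BINARY_OP - → -12 - 1 = -13. Stack: [-13]
STORE_FAST s → s=-13. Stack: []
LOAD_FAST_LOAD_FAST x,x → push -2,-2. Stack: [-2, -2]
BINARY_OP - → -2 - -2 = 0. Stack: [0]
STORE_FAST q → q=0. Stack: []
LOAD_FAST x → push -2. Stack: [-2]
LOAD_CONST → push 9. Stack: [-2, 9]
BINARY_OP + → -2 + 9 = 7. Stack: [7]
STORE_FAST p → p=7. Stack: []
LOAD_FAST_LOAD_FAST a,x → push -12,-2. Stack: [-12, -2]
BINARY_OP ^ → -12 ^ -2 = 10. Stack: [10]
LOAD_CONST → push 9. Stack: [10, 9]
BINARY_OP // → 10 // 9 = 1. Stack: [1]
STORE_FAST t → t=1. Stack: []
LOAD_FAST t → push 1. Stack: [1]
RETURN_VALUE → return 1.

1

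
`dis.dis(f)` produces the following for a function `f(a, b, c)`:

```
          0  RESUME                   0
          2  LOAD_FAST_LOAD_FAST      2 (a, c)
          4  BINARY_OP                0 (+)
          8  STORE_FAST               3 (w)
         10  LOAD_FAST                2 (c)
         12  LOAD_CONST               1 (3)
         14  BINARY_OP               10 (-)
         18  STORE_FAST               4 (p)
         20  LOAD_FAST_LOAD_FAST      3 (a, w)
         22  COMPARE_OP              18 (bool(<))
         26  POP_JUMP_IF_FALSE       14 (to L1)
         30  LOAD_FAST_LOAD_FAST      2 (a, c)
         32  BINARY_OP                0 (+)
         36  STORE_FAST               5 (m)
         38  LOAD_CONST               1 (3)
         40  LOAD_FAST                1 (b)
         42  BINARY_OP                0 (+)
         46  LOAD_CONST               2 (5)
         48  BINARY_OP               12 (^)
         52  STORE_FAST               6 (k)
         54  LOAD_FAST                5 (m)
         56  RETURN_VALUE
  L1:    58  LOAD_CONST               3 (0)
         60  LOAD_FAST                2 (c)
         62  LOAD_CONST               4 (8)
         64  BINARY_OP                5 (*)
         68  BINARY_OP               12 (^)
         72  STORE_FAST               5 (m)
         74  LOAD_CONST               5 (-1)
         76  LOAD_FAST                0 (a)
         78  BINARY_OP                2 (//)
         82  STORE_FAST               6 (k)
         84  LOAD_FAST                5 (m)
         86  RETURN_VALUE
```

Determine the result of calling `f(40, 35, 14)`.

LOAD_FAST_LOAD_FAST a,c → push 40,14. Stack: [40, 14]
BINARY_OP + → 40 + 14 = 54. Stack: [54]
STORE_FAST w → w=54. Stack: []
LOAD_FAST c → push 14. Stack: [14]
LOAD_CONST → push 3. Stack: [14, 3]
BINARY_OP - → 14 - 3 = 11. Stack: [11]
STORE_FAST p → p=11. Stack: []
LOAD_FAST_LOAD_FAST a,w → push 40,54. Stack: [40, 54]
COMPARE_OP bool(<) → 40 vs 54 = True. Stack: [True]
POP_JUMP_IF_FALSE → pop True; no jump. Stack: []
LOAD_FAST_LOAD_FAST a,c → push 40,14. Stack: [40, 14]
BINARY_OP + → 40 + 14 = 54. Stack: [54]
STORE_FAST m → m=54. Stack: []
LOAD_CONST → push 3. Stack: [3]
LOAD_FAST b → push 35. Stack: [3, 35]
BINARY_OP + → 3 + 35 = 38. Stack: [38]
LOAD_CONST → push 5. Stack: [38, 5]
BINARY_OP ^ → 38 ^ 5 = 35. Stack: [35]
STORE_FAST k → k=35. Stack: []
LOAD_FAST m → push 54. Stack: [54]
RETURN_VALUE → return 54.

54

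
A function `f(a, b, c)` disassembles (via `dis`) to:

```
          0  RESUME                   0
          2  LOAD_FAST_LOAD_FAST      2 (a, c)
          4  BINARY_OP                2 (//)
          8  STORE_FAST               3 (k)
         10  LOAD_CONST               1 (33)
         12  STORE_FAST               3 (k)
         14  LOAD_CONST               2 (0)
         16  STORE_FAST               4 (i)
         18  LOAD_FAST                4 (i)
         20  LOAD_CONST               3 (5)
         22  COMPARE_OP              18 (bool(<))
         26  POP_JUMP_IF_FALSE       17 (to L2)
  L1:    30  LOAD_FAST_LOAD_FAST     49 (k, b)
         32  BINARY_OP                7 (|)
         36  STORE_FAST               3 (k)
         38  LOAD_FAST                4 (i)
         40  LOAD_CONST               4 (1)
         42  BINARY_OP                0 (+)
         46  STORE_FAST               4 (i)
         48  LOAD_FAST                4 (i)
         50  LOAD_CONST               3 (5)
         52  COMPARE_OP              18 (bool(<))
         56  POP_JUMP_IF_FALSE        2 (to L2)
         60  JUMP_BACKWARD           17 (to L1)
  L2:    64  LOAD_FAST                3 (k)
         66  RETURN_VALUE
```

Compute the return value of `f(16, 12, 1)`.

LOAD_FAST_LOAD_FAST a,c → push 16,1
BINARY_OP // → 16 // 1 = 16
STORE_FAST k → k=16
LOAD_CONST → push 33
STORE_FAST k → k=33
LOAD_CONST → push 0
STORE_FAST i → i=0
LOAD_FAST i → push 0
LOAD_CONST → push 5
COMPARE_OP bool(<) → 0 vs 5 = True
POP_JUMP_IF_FALSE → pop True; no jump
LOAD_FAST_LOAD_FAST k,b → push 33,12
BINARY_OP | → 33 | 12 = 45
STORE_FAST k → k=45
LOAD_FAST i → push 0
LOAD_CONST → push 1
BINARY_OP + → 0 + 1 = 1
STORE_FAST i → i=1
LOAD_FAST i → push 1
LOAD_CONST → push 5
COMPARE_OP bool(<) → 1 vs 5 = True
POP_JUMP_IF_FALSE → pop True; no jump
LOAD_FAST_LOAD_FAST k,b → push 45,12
BINARY_OP | → 45 | 12 = 45
STORE_FAST k → k=45
LOAD_FAST i → push 1
LOAD_CONST → push 1
BINARY_OP + → 1 + 1 = 2
STORE_FAST i → i=2
LOAD_FAST i → push 2
LOAD_CONST → push 5
COMPARE_OP bool(<) → 2 vs 5 = True
POP_JUMP_IF_FALSE → pop True; no jump
LOAD_FAST_LOAD_FAST k,b → push 45,12
BINARY_OP | → 45 | 12 = 45
STORE_FAST k → k=45
LOAD_FAST i → push 2
LOAD_CONST → push 1
BINARY_OP + → 2 + 1 = 3
STORE_FAST i → i=3
LOAD_FAST i → push 3
LOAD_CONST → push 5
COMPARE_OP bool(<) → 3 vs 5 = True
POP_JUMP_IF_FALSE → pop True; no jump
LOAD_FAST_LOAD_FAST k,b → push 45,12
BINARY_OP | → 45 | 12 = 45
STORE_FAST k → k=45
LOAD_FAST i → push 3
LOAD_CONST → push 1
BINARY_OP + → 3 + 1 = 4
STORE_FAST i → i=4
LOAD_FAST i → push 4
LOAD_CONST → push 5
COMPARE_OP bool(<) → 4 vs 5 = True
POP_JUMP_IF_FALSE → pop True; no jump
LOAD_FAST_LOAD_FAST k,b → push 45,12
BINARY_OP | → 45 | 12 = 45
STORE_FAST k → k=45
LOAD_FAST i → push 4
LOAD_CONST → push 1
BINARY_OP + → 4 + 1 = 5
STORE_FAST i → i=5
LOAD_FAST i → push 5
LOAD_CONST → push 5
COMPARE_OP bool(<) → 5 vs 5 = False
POP_JUMP_IF_FALSE → pop False; jump
LOAD_FAST k → push 45
RETURN_VALUE → return 45.

45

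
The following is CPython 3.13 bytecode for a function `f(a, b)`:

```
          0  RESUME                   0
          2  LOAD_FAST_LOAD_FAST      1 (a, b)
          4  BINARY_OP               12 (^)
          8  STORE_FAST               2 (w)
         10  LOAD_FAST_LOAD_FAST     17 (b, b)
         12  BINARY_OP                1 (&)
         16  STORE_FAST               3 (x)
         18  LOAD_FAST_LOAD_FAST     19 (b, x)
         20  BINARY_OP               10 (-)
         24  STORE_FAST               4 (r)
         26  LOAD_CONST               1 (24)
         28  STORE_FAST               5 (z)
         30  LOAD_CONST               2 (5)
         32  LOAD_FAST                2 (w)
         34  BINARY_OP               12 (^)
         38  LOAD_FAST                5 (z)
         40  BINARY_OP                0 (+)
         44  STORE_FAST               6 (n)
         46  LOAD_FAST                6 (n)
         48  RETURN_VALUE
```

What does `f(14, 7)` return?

LOAD_FAST_LOAD_FAST a,b → push 14,7. Stack: [14, 7]
BINARY_OP ^ → 14 ^ 7 = 9. Stack: [9]
STORE_FAST w → w=9. Stack: []
LOAD_FAST_LOAD_FAST b,b → push 7,7. Stack: [7, 7]
BINARY_OP & → 7 & 7 = 7. Stack: [7]
STORE_FAST x → x=7. Stack: []
LOAD_FAST_LOAD_FAST b,x → push 7,7. Stack: [7, 7]
BINARY_OP - → 7 - 7 = 0. Stack: [0]
STORE_FAST r → r=0. Stack: []
LOAD_CONST → push 24. Stack: [24]
STORE_FAST z → z=24. Stack: []
LOAD_CONST → push 5. Stack: [5]
LOAD_FAST w → push 9. Stack: [5, 9]
BINARY_OP ^ → 5 ^ 9 = 12. Stack: [12]
LOAD_FAST z → push 24. Stack: [12, 24]
BINARY_OP + → 12 + 24 = 36. Stack: [36]
STORE_FAST n → n=36. Stack: []
LOAD_FAST n → push 36. Stack: [36]
RETURN_VALUE → return 36.

36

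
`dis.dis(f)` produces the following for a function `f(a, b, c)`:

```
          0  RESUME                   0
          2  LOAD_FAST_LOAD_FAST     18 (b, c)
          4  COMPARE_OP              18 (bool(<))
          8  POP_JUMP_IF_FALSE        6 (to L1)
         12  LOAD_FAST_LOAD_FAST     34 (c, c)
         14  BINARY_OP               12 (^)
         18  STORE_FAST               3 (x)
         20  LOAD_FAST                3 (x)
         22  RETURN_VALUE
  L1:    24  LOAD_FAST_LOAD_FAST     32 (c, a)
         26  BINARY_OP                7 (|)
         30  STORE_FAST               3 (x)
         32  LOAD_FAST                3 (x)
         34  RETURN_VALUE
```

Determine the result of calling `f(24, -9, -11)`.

LOAD_FAST_LOAD_FAST b,c → push -9,-11. Stack: [-9, -11]
COMPARE_OP bool(<) → -9 vs -11 = False. Stack: [False]
POP_JUMP_IF_FALSE → pop False; jump. Stack: []
LOAD_FAST_LOAD_FAST c,a → push -11,24. Stack: [-11, 24]
BINARY_OP | → -11 | 24 = -3. Stack: [-3]
STORE_FAST x → x=-3. Stack: []
LOAD_FAST x → push -3. Stack: [-3]
RETURN_VALUE → return -3.

-3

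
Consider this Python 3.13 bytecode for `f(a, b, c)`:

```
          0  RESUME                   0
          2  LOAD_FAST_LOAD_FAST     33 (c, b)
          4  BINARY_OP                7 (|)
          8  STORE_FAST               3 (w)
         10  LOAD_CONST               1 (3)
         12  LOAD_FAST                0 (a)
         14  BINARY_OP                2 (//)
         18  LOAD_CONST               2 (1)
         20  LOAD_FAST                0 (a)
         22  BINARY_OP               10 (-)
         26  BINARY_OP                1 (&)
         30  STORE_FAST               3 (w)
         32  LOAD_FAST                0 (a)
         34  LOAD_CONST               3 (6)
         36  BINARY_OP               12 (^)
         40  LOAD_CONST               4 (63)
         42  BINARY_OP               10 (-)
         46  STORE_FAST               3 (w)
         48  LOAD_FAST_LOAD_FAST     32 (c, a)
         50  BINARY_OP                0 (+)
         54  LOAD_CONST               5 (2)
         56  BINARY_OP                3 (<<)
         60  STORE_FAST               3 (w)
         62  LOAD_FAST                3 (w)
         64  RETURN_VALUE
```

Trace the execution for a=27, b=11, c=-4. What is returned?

LOAD_FAST_LOAD_FAST c,b → push -4,11. Stack: [-4, 11]
BINARY_OP | → -4 | 11 = -1. Stack: [-1]
STORE_FAST w → w=-1. Stack: []
LOAD_CONST → push 3. Stack: [3]
LOAD_FAST a → push 27. Stack: [3, 27]
BINARY_OP // → 3 // 27 = 0. Stack: [0]
LOAD_CONST → push 1. Stack: [0, 1]
LOAD_FAST a → push 27. Stack: [0, 1, 27]
BINARY_OP - → 1 - 27 = -26. Stack: [0, -26]
BINARY_OP & → 0 & -26 = 0. Stack: [0]
STORE_FAST w → w=0. Stack: []
LOAD_FAST a → push 27. Stack: [27]
LOAD_CONST → push 6. Stack: [27, 6]
BINARY_OP ^ → 27 ^ 6 = 29. Stack: [29]
LOAD_CONST → push 63. Stack: [29, 63]
BINARY_OP - → 29 - 63 = -34. Stack: [-34]
STORE_FAST w → w=-34. Stack: []
LOAD_FAST_LOAD_FAST c,a → push -4,27. Stack: [-4, 27]
BINARY_OP + → -4 + 27 = 23. Stack: [23]
LOAD_CONST → push 2. Stack: [23, 2]
BINARY_OP << → 23 << 2 = 92. Stack: [92]
STORE_FAST w → w=92. Stack: []
LOAD_FAST w → push 92. Stack: [92]
RETURN_VALUE → return 92.

92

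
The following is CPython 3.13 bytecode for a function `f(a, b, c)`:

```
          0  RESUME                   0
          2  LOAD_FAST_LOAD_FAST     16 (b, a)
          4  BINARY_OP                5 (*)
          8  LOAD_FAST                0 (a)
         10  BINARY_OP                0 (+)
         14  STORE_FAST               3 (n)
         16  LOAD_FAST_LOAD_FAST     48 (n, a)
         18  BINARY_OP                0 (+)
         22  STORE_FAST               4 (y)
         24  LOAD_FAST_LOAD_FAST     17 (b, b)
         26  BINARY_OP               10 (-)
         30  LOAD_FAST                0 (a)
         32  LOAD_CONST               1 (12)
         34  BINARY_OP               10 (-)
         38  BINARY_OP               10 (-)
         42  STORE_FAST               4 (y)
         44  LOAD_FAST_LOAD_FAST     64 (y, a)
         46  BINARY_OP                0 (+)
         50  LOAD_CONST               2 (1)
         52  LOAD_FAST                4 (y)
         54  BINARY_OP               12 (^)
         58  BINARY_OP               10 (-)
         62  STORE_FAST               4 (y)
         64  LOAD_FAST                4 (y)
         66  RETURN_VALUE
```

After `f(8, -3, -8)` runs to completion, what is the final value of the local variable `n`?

-16

LOAD_FAST_LOAD_FAST b,a → push -3,8. Stack: [-3, 8]
BINARY_OP * → -3 * 8 = -24. Stack: [-24]
LOAD_FAST a → push 8. Stack: [-24, 8]
BINARY_OP + → -24 + 8 = -16. Stack: [-16]
STORE_FAST n → n=-16. Stack: []
LOAD_FAST_LOAD_FAST n,a → push -16,8. Stack: [-16, 8]
BINARY_OP + → -16 + 8 = -8. Stack: [-8]
STORE_FAST y → y=-8. Stack: []
LOAD_FAST_LOAD_FAST b,b → push -3,-3. Stack: [-3, -3]
BINARY_OP - → -3 - -3 = 0. Stack: [0]
LOAD_FAST a → push 8. Stack: [0, 8]
LOAD_CONST → push 12. Stack: [0, 8, 12]
BINARY_OP - → 8 - 12 = -4. Stack: [0, -4]
BINARY_OP - → 0 - -4 = 4. Stack: [4]
STORE_FAST y → y=4. Stack: []
LOAD_FAST_LOAD_FAST y,a → push 4,8. Stack: [4, 8]
BINARY_OP + → 4 + 8 = 12. Stack: [12]
LOAD_CONST → push 1. Stack: [12, 1]
LOAD_FAST y → push 4. Stack: [12, 1, 4]
BINARY_OP ^ → 1 ^ 4 = 5. Stack: [12, 5]
BINARY_OP - → 12 - 5 = 7. Stack: [7]
STORE_FAST y → y=7. Stack: []
LOAD_FAST y → push 7. Stack: [7]
RETURN_VALUE → return 7.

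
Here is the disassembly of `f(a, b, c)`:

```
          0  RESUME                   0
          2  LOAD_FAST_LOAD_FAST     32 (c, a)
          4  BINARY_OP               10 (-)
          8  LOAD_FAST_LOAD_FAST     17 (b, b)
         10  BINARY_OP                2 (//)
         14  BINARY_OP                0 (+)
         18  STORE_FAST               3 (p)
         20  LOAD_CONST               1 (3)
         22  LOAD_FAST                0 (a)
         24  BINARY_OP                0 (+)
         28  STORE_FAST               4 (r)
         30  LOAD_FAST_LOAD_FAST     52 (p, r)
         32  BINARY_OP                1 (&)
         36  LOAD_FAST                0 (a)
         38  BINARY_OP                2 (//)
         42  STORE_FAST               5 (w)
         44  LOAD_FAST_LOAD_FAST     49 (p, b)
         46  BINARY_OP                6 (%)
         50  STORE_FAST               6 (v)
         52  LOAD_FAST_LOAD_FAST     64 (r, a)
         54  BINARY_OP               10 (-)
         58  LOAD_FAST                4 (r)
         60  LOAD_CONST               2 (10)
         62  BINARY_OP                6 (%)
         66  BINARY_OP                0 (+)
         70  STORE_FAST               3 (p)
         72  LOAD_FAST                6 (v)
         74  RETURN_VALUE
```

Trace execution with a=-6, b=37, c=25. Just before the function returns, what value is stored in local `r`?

-3

LOAD_FAST_LOAD_FAST c,a → push 25,-6. Stack: [25, -6]
BINARY_OP - → 25 - -6 = 31. Stack: [31]
LOAD_FAST_LOAD_FAST b,b → push 37,37. Stack: [31, 37, 37]
BINARY_OP // → 37 // 37 = 1. Stack: [31, 1]
BINARY_OP + → 31 + 1 = 32. Stack: [32]
STORE_FAST p → p=32. Stack: []
LOAD_CONST → push 3. Stack: [3]
LOAD_FAST a → push -6. Stack: [3, -6]
BINARY_OP + → 3 + -6 = -3. Stack: [-3]
STORE_FAST r → r=-3. Stack: []
LOAD_FAST_LOAD_FAST p,r → push 32,-3. Stack: [32, -3]
BINARY_OP & → 32 & -3 = 32. Stack: [32]
LOAD_FAST a → push -6. Stack: [32, -6]
BINARY_OP // → 32 // -6 = -6. Stack: [-6]
STORE_FAST w → w=-6. Stack: []
LOAD_FAST_LOAD_FAST p,b → push 32,37. Stack: [32, 37]
BINARY_OP % → 32 % 37 = 32. Stack: [32]
STORE_FAST v → v=32. Stack: []
LOAD_FAST_LOAD_FAST r,a → push -3,-6. Stack: [-3, -6]
BINARY_OP - → -3 - -6 = 3. Stack: [3]
LOAD_FAST r → push -3. Stack: [3, -3]
LOAD_CONST → push 10. Stack: [3, -3, 10]
BINARY_OP % → -3 % 10 = 7. Stack: [3, 7]
BINARY_OP + → 3 + 7 = 10. Stack: [10]
STORE_FAST p → p=10. Stack: []
LOAD_FAST v → push 32. Stack: [32]
RETURN_VALUE → return 32.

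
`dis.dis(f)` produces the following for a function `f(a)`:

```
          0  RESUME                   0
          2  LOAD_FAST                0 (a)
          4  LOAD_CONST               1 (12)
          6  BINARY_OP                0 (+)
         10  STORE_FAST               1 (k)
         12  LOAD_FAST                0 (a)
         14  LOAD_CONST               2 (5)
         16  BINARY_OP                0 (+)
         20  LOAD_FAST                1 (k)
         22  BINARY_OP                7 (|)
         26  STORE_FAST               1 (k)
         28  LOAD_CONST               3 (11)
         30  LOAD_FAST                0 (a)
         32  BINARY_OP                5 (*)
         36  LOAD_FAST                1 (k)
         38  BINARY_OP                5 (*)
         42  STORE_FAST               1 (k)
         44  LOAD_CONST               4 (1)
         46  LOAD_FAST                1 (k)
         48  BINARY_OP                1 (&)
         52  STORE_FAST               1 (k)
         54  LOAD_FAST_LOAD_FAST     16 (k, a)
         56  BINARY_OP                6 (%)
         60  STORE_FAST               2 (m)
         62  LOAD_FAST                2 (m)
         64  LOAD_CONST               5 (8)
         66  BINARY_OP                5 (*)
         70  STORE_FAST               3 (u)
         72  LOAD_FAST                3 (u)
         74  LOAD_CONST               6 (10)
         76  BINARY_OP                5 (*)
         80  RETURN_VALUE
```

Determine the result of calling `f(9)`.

LOAD_FAST a → push 9. Stack: [9]
LOAD_CONST → push 12. Stack: [9, 12]
BINARY_OP + → 9 + 12 = 21. Stack: [21]
STORE_FAST k → k=21. Stack: []
LOAD_FAST a → push 9. Stack: [9]
LOAD_CONST → push 5. Stack: [9, 5]
BINARY_OP + → 9 + 5 = 14. Stack: [14]
LOAD_FAST k → push 21. Stack: [14, 21]
BINARY_OP | → 14 | 21 = 31. Stack: [31]
STORE_FAST k → k=31. Stack: []
LOAD_CONST → push 11. Stack: [11]
LOAD_FAST a → push 9. Stack: [11, 9]
BINARY_OP * → 11 * 9 = 99. Stack: [99]
LOAD_FAST k → push 31. Stack: [99, 31]
BINARY_OP * → 99 * 31 = 3069. Stack: [3069]
STORE_FAST k → k=3069. Stack: []
LOAD_CONST → push 1. Stack: [1]
LOAD_FAST k → push 3069. Stack: [1, 3069]
BINARY_OP & → 1 & 3069 = 1. Stack: [1]
STORE_FAST k → k=1. Stack: []
LOAD_FAST_LOAD_FAST k,a → push 1,9. Stack: [1, 9]
BINARY_OP % → 1 % 9 = 1. Stack: [1]
STORE_FAST m → m=1. Stack: []
LOAD_FAST m → push 1. Stack: [1]
LOAD_CONST → push 8. Stack: [1, 8]
BINARY_OP * → 1 * 8 = 8. Stack: [8]
STORE_FAST u → u=8. Stack: []
LOAD_FAST u → push 8. Stack: [8]
LOAD_CONST → push 10. Stack: [8, 10]
BINARY_OP * → 8 * 10 = 80. Stack: [80]
RETURN_VALUE → return 80.

80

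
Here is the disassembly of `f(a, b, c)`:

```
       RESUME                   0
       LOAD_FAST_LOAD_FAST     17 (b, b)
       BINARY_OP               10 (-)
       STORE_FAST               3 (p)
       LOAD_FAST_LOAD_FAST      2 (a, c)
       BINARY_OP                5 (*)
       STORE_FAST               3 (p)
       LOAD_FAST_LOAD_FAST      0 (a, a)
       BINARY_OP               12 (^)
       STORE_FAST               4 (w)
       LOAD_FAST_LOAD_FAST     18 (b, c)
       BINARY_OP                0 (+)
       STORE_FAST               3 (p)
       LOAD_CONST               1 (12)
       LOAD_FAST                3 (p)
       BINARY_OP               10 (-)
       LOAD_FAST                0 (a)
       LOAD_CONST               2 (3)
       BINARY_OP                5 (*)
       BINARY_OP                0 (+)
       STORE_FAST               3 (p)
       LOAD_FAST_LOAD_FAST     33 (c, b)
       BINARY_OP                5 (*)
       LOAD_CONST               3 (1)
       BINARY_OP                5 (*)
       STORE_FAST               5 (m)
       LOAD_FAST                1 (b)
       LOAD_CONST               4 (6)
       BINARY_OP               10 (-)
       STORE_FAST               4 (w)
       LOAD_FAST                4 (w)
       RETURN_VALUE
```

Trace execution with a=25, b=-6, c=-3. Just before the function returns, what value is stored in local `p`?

96

LOAD_FAST_LOAD_FAST b,b → push -6,-6. Stack: [-6, -6]
BINARY_OP - → -6 - -6 = 0. Stack: [0]
STORE_FAST p → p=0. Stack: []
LOAD_FAST_LOAD_FAST a,c → push 25,-3. Stack: [25, -3]
BINARY_OP * → 25 * -3 = -75. Stack: [-75]
STORE_FAST p → p=-75. Stack: []
LOAD_FAST_LOAD_FAST a,a → push 25,25. Stack: [25, 25]
BINARY_OP ^ → 25 ^ 25 = 0. Stack: [0]
STORE_FAST w → w=0. Stack: []
LOAD_FAST_LOAD_FAST b,c → push -6,-3. Stack: [-6, -3]
BINARY_OP + → -6 + -3 = -9. Stack: [-9]
STORE_FAST p → p=-9. Stack: []
LOAD_CONST → push 12. Stack: [12]
LOAD_FAST p → push -9. Stack: [12, -9]
BINARY_OP - → 12 - -9 = 21. Stack: [21]
LOAD_FAST a → push 25. Stack: [21, 25]
LOAD_CONST → push 3. Stack: [21, 25, 3]
BINARY_OP * → 25 * 3 = 75. Stack: [21, 75]
BINARY_OP + → 21 + 75 = 96. Stack: [96]
STORE_FAST p → p=96. Stack: []
LOAD_FAST_LOAD_FAST c,b → push -3,-6. Stack: [-3, -6]
BINARY_OP * → -3 * -6 = 18. Stack: [18]
LOAD_CONST → push 1. Stack: [18, 1]
BINARY_OP * → 18 * 1 = 18. Stack: [18]
STORE_FAST m → m=18. Stack: []
LOAD_FAST b → push -6. Stack: [-6]
LOAD_CONST → push 6. Stack: [-6, 6]
BINARY_OP - → -6 - 6 = -12. Stack: [-12]
STORE_FAST w → w=-12. Stack: []
LOAD_FAST w → push -12. Stack: [-12]
RETURN_VALUE → return -12.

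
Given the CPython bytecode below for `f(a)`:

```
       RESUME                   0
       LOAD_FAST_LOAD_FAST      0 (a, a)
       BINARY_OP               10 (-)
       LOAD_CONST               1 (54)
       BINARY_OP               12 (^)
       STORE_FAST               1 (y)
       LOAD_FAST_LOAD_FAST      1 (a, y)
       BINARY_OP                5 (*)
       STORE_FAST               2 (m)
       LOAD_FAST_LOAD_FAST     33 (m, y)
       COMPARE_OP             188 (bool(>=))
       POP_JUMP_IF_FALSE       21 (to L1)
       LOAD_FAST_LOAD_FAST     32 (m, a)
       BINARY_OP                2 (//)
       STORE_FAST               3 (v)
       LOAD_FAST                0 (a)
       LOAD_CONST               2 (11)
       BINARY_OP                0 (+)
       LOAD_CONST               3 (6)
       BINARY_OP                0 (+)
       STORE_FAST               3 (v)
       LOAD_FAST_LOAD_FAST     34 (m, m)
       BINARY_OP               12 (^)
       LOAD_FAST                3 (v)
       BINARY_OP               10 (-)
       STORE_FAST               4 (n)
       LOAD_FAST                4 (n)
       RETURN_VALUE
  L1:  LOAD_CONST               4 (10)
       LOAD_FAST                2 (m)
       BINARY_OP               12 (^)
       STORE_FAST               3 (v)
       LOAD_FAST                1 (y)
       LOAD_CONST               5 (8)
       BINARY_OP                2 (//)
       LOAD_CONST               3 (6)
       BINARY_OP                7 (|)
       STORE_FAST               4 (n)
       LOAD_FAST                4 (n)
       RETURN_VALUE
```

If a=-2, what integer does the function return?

LOAD_FAST_LOAD_FAST a,a → push -2,-2. Stack: [-2, -2]
BINARY_OP - → -2 - -2 = 0. Stack: [0]
LOAD_CONST → push 54. Stack: [0, 54]
BINARY_OP ^ → 0 ^ 54 = 54. Stack: [54]
STORE_FAST y → y=54. Stack: []
LOAD_FAST_LOAD_FAST a,y → push -2,54. Stack: [-2, 54]
BINARY_OP * → -2 * 54 = -108. Stack: [-108]
STORE_FAST m → m=-108. Stack: []
LOAD_FAST_LOAD_FAST m,y → push -108,54. Stack: [-108, 54]
COMPARE_OP bool(>=) → -108 vs 54 = False. Stack: [False]
POP_JUMP_IF_FALSE → pop False; jump. Stack: []
LOAD_CONST → push 10. Stack: [10]
LOAD_FAST m → push -108. Stack: [10, -108]
BINARY_OP ^ → 10 ^ -108 = -98. Stack: [-98]
STORE_FAST v → v=-98. Stack: []
LOAD_FAST y → push 54. Stack: [54]
LOAD_CONST → push 8. Stack: [54, 8]
BINARY_OP // → 54 // 8 = 6. Stack: [6]
LOAD_CONST → push 6. Stack: [6, 6]
BINARY_OP | → 6 | 6 = 6. Stack: [6]
STORE_FAST n → n=6. Stack: []
LOAD_FAST n → push 6. Stack: [6]
RETURN_VALUE → return 6.

6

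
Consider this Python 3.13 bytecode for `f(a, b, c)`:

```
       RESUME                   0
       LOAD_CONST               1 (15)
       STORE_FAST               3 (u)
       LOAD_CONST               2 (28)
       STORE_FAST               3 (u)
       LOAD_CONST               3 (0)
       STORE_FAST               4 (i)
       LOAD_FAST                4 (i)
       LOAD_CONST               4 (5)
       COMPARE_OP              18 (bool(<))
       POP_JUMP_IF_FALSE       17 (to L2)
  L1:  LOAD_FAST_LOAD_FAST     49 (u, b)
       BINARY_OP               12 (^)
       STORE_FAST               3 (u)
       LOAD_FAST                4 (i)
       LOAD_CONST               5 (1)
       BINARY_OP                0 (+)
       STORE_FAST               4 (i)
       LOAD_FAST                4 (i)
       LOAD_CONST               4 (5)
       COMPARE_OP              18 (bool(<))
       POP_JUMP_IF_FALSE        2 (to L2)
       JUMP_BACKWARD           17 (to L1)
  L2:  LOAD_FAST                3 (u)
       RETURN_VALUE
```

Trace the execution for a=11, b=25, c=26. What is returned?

5

LOAD_CONST → push 15
STORE_FAST u → u=15
LOAD_CONST → push 28
STORE_FAST u → u=28
LOAD_CONST → push 0
STORE_FAST i → i=0
LOAD_FAST i → push 0
LOAD_CONST → push 5
COMPARE_OP bool(<) → 0 vs 5 = True
POP_JUMP_IF_FALSE → pop True; no jump
LOAD_FAST_LOAD_FAST u,b → push 28,25
BINARY_OP ^ → 28 ^ 25 = 5
STORE_FAST u → u=5
LOAD_FAST i → push 0
LOAD_CONST → push 1
BINARY_OP + → 0 + 1 = 1
STORE_FAST i → i=1
LOAD_FAST i → push 1
LOAD_CONST → push 5
COMPARE_OP bool(<) → 1 vs 5 = True
POP_JUMP_IF_FALSE → pop True; no jump
LOAD_FAST_LOAD_FAST u,b → push 5,25
BINARY_OP ^ → 5 ^ 25 = 28
STORE_FAST u → u=28
LOAD_FAST i → push 1
LOAD_CONST → push 1
BINARY_OP + → 1 + 1 = 2
STORE_FAST i → i=2
LOAD_FAST i → push 2
LOAD_CONST → push 5
COMPARE_OP bool(<) → 2 vs 5 = True
POP_JUMP_IF_FALSE → pop True; no jump
LOAD_FAST_LOAD_FAST u,b → push 28,25
BINARY_OP ^ → 28 ^ 25 = 5
STORE_FAST u → u=5
LOAD_FAST i → push 2
LOAD_CONST → push 1
BINARY_OP + → 2 + 1 = 3
STORE_FAST i → i=3
LOAD_FAST i → push 3
LOAD_CONST → push 5
COMPARE_OP bool(<) → 3 vs 5 = True
POP_JUMP_IF_FALSE → pop True; no jump
LOAD_FAST_LOAD_FAST u,b → push 5,25
BINARY_OP ^ → 5 ^ 25 = 28
STORE_FAST u → u=28
LOAD_FAST i → push 3
LOAD_CONST → push 1
BINARY_OP + → 3 + 1 = 4
STORE_FAST i → i=4
LOAD_FAST i → push 4
LOAD_CONST → push 5
COMPARE_OP bool(<) → 4 vs 5 = True
POP_JUMP_IF_FALSE → pop True; no jump
LOAD_FAST_LOAD_FAST u,b → push 28,25
BINARY_OP ^ → 28 ^ 25 = 5
STORE_FAST u → u=5
LOAD_FAST i → push 4
LOAD_CONST → push 1
BINARY_OP + → 4 + 1 = 5
STORE_FAST i → i=5
LOAD_FAST i → push 5
LOAD_CONST → push 5
COMPARE_OP bool(<) → 5 vs 5 = False
POP_JUMP_IF_FALSE → pop False; jump
LOAD_FAST u → push 5
RETURN_VALUE → return 5.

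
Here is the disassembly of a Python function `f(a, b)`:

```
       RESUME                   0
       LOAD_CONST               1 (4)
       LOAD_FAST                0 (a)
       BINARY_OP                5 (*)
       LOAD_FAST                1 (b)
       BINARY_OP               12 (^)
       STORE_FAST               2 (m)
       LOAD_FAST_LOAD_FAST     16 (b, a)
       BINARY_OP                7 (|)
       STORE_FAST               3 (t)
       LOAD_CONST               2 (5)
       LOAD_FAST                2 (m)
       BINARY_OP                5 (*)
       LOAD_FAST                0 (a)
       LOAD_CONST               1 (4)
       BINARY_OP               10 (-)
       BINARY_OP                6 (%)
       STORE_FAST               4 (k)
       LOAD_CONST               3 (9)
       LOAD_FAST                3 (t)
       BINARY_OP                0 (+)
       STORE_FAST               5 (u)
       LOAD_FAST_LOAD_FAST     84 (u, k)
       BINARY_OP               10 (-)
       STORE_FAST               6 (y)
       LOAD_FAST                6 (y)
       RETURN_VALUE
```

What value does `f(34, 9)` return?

LOAD_CONST → push 4. Stack: [4]
LOAD_FAST a → push 34. Stack: [4, 34]
BINARY_OP * → 4 * 34 = 136. Stack: [136]
LOAD_FAST b → push 9. Stack: [136, 9]
BINARY_OP ^ → 136 ^ 9 = 129. Stack: [129]
STORE_FAST m → m=129. Stack: []
LOAD_FAST_LOAD_FAST b,a → push 9,34. Stack: [9, 34]
BINARY_OP | → 9 | 34 = 43. Stack: [43]
STORE_FAST t → t=43. Stack: []
LOAD_CONST → push 5. Stack: [5]
LOAD_FAST m → push 129. Stack: [5, 129]
BINARY_OP * → 5 * 129 = 645. Stack: [645]
LOAD_FAST a → push 34. Stack: [645, 34]
LOAD_CONST → push 4. Stack: [645, 34, 4]
BINARY_OP - → 34 - 4 = 30. Stack: [645, 30]
BINARY_OP % → 645 % 30 = 15. Stack: [15]
STORE_FAST k → k=15. Stack: []
LOAD_CONST → push 9. Stack: [9]
LOAD_FAST t → push 43. Stack: [9, 43]
BINARY_OP + → 9 + 43 = 52. Stack: [52]
STORE_FAST u → u=52. Stack: []
LOAD_FAST_LOAD_FAST u,k → push 52,15. Stack: [52, 15]
BINARY_OP - → 52 - 15 = 37. Stack: [37]
STORE_FAST y → y=37. Stack: []
LOAD_FAST y → push 37. Stack: [37]
RETURN_VALUE → return 37.

37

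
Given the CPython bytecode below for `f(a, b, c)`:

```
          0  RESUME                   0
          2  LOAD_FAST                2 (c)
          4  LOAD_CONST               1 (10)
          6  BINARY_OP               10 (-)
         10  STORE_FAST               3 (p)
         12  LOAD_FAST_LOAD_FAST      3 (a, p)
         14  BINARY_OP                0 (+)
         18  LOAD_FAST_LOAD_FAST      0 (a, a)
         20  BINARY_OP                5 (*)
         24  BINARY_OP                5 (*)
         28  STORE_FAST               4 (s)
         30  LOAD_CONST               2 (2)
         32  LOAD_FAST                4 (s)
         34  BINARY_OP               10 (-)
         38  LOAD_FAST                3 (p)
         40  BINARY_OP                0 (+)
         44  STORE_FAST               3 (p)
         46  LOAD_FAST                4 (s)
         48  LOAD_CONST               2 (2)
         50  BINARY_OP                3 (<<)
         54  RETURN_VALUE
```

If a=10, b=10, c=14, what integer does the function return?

5600

LOAD_FAST c → push 14. Stack: [14]
LOAD_CONST → push 10. Stack: [14, 10]
BINARY_OP - → 14 - 10 = 4. Stack: [4]
STORE_FAST p → p=4. Stack: []
LOAD_FAST_LOAD_FAST a,p → push 10,4. Stack: [10, 4]
BINARY_OP + → 10 + 4 = 14. Stack: [14]
LOAD_FAST_LOAD_FAST a,a → push 10,10. Stack: [14, 10, 10]
BINARY_OP * → 10 * 10 = 100. Stack: [14, 100]
BINARY_OP * → 14 * 100 = 1400. Stack: [1400]
STORE_FAST s → s=1400. Stack: []
LOAD_CONST → push 2. Stack: [2]
LOAD_FAST s → push 1400. Stack: [2, 1400]
BINARY_OP - → 2 - 1400 = -1398. Stack: [-1398]
LOAD_FAST p → push 4. Stack: [-1398, 4]
BINARY_OP + → -1398 + 4 = -1394. Stack: [-1394]
STORE_FAST p → p=-1394. Stack: []
LOAD_FAST s → push 1400. Stack: [1400]
LOAD_CONST → push 2. Stack: [1400, 2]
BINARY_OP << → 1400 << 2 = 5600. Stack: [5600]
RETURN_VALUE → return 5600.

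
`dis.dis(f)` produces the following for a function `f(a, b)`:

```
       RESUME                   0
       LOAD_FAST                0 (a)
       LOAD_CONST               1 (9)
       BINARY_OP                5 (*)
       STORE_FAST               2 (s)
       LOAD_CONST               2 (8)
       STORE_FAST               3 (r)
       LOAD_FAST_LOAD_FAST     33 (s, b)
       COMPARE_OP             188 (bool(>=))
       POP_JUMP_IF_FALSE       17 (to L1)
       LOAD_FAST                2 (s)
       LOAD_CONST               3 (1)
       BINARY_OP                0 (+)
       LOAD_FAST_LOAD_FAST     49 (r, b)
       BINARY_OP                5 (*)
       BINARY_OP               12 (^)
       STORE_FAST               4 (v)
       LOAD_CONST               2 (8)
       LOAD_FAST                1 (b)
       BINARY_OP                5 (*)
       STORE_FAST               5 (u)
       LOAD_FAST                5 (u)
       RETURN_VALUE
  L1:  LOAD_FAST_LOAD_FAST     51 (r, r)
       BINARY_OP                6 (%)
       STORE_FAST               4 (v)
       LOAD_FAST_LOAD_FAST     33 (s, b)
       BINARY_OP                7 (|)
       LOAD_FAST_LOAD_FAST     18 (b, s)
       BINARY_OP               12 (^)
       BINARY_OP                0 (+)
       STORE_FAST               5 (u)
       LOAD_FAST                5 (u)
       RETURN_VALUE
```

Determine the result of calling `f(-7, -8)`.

50

LOAD_FAST a → push -7. Stack: [-7]
LOAD_CONST → push 9. Stack: [-7, 9]
BINARY_OP * → -7 * 9 = -63. Stack: [-63]
STORE_FAST s → s=-63. Stack: []
LOAD_CONST → push 8. Stack: [8]
STORE_FAST r → r=8. Stack: []
LOAD_FAST_LOAD_FAST s,b → push -63,-8. Stack: [-63, -8]
COMPARE_OP bool(>=) → -63 vs -8 = False. Stack: [False]
POP_JUMP_IF_FALSE → pop False; jump. Stack: []
LOAD_FAST_LOAD_FAST r,r → push 8,8. Stack: [8, 8]
BINARY_OP % → 8 % 8 = 0. Stack: [0]
STORE_FAST v → v=0. Stack: []
LOAD_FAST_LOAD_FAST s,b → push -63,-8. Stack: [-63, -8]
BINARY_OP | → -63 | -8 = -7. Stack: [-7]
LOAD_FAST_LOAD_FAST b,s → push -8,-63. Stack: [-7, -8, -63]
BINARY_OP ^ → -8 ^ -63 = 57. Stack: [-7, 57]
BINARY_OP + → -7 + 57 = 50. Stack: [50]
STORE_FAST u → u=50. Stack: []
LOAD_FAST u → push 50. Stack: [50]
RETURN_VALUE → return 50.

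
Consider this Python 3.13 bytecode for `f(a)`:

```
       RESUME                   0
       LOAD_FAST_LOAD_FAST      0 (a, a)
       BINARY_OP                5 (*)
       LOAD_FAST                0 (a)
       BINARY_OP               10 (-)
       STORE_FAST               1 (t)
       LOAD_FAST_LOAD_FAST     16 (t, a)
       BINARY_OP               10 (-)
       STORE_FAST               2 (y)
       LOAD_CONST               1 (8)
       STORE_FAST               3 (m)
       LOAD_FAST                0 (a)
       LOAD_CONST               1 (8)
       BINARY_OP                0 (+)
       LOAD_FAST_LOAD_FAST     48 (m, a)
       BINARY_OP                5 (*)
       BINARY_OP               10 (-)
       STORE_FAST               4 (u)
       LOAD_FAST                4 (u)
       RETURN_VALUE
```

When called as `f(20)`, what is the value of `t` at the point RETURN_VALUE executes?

LOAD_FAST_LOAD_FAST a,a → push 20,20. Stack: [20, 20]
BINARY_OP * → 20 * 20 = 400. Stack: [400]
LOAD_FAST a → push 20. Stack: [400, 20]
BINARY_OP - → 400 - 20 = 380. Stack: [380]
STORE_FAST t → t=380. Stack: []
LOAD_FAST_LOAD_FAST t,a → push 380,20. Stack: [380, 20]
BINARY_OP - → 380 - 20 = 360. Stack: [360]
STORE_FAST y → y=360. Stack: []
LOAD_CONST → push 8. Stack: [8]
STORE_FAST m → m=8. Stack: []
LOAD_FAST a → push 20. Stack: [20]
LOAD_CONST → push 8. Stack: [20, 8]
BINARY_OP + → 20 + 8 = 28. Stack: [28]
LOAD_FAST_LOAD_FAST m,a → push 8,20. Stack: [28, 8, 20]
BINARY_OP * → 8 * 20 = 160. Stack: [28, 160]
BINARY_OP - → 28 - 160 = -132. Stack: [-132]
STORE_FAST u → u=-132. Stack: []
LOAD_FAST u → push -132. Stack: [-132]
RETURN_VALUE → return -132.

380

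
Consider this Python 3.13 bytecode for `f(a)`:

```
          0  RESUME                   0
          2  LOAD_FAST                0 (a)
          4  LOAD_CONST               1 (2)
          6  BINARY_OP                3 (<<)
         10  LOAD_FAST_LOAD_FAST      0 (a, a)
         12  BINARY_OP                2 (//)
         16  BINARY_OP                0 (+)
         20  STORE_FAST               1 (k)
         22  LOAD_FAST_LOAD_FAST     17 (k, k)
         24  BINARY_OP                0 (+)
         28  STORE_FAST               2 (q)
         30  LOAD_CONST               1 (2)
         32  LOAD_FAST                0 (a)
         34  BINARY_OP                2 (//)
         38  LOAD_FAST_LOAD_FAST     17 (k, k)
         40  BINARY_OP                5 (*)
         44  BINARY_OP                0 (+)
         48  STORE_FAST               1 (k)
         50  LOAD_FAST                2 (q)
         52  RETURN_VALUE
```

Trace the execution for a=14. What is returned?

LOAD_FAST a → push 14. Stack: [14]
LOAD_CONST → push 2. Stack: [14, 2]
BINARY_OP << → 14 << 2 = 56. Stack: [56]
LOAD_FAST_LOAD_FAST a,a → push 14,14. Stack: [56, 14, 14]
BINARY_OP // → 14 // 14 = 1. Stack: [56, 1]
BINARY_OP + → 56 + 1 = 57. Stack: [57]
STORE_FAST k → k=57. Stack: []
LOAD_FAST_LOAD_FAST k,k → push 57,57. Stack: [57, 57]
BINARY_OP + → 57 + 57 = 114. Stack: [114]
STORE_FAST q → q=114. Stack: []
LOAD_CONST → push 2. Stack: [2]
LOAD_FAST a → push 14. Stack: [2, 14]
BINARY_OP // → 2 // 14 = 0. Stack: [0]
LOAD_FAST_LOAD_FAST k,k → push 57,57. Stack: [0, 57, 57]
BINARY_OP * → 57 * 57 = 3249. Stack: [0, 3249]
BINARY_OP + → 0 + 3249 = 3249. Stack: [3249]
STORE_FAST k → k=3249. Stack: []
LOAD_FAST q → push 114. Stack: [114]
RETURN_VALUE → return 114.

114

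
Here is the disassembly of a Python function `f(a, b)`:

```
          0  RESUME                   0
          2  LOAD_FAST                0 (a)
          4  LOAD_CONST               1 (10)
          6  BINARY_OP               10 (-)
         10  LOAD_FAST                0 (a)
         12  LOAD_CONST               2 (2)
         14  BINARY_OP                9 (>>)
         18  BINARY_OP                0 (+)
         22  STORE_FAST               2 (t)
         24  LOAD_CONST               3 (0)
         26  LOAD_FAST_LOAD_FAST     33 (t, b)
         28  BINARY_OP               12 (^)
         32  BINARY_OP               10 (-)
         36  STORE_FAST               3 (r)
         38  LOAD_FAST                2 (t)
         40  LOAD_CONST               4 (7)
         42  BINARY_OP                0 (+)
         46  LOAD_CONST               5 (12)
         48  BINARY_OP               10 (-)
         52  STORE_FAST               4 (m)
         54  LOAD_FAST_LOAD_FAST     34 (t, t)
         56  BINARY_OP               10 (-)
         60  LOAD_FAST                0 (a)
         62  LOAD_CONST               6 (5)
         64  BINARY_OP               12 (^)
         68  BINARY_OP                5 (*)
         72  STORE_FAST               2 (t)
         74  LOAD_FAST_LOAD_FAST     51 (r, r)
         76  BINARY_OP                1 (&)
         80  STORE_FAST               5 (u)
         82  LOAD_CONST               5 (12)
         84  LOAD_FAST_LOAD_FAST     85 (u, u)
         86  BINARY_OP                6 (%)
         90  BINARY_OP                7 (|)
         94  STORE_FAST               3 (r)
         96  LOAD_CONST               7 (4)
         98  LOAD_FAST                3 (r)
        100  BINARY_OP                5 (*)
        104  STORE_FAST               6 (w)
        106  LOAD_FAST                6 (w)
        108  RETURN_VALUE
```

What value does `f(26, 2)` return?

LOAD_FAST a → push 26. Stack: [26]
LOAD_CONST → push 10. Stack: [26, 10]
BINARY_OP - → 26 - 10 = 16. Stack: [16]
LOAD_FAST a → push 26. Stack: [16, 26]
LOAD_CONST → push 2. Stack: [16, 26, 2]
BINARY_OP >> → 26 >> 2 = 6. Stack: [16, 6]
BINARY_OP + → 16 + 6 = 22. Stack: [22]
STORE_FAST t → t=22. Stack: []
LOAD_CONST → push 0. Stack: [0]
LOAD_FAST_LOAD_FAST t,b → push 22,2. Stack: [0, 22, 2]
BINARY_OP ^ → 22 ^ 2 = 20. Stack: [0, 20]
BINARY_OP - → 0 - 20 = -20. Stack: [-20]
STORE_FAST r → r=-20. Stack: []
LOAD_FAST t → push 22. Stack: [22]
LOAD_CONST → push 7. Stack: [22, 7]
BINARY_OP + → 22 + 7 = 29. Stack: [29]
LOAD_CONST → push 12. Stack: [29, 12]
BINARY_OP - → 29 - 12 = 17. Stack: [17]
STORE_FAST m → m=17. Stack: []
LOAD_FAST_LOAD_FAST t,t → push 22,22. Stack: [22, 22]
BINARY_OP - → 22 - 22 = 0. Stack: [0]
LOAD_FAST a → push 26. Stack: [0, 26]
LOAD_CONST → push 5. Stack: [0, 26, 5]
BINARY_OP ^ → 26 ^ 5 = 31. Stack: [0, 31]
BINARY_OP * → 0 * 31 = 0. Stack: [0]
STORE_FAST t → t=0. Stack: []
LOAD_FAST_LOAD_FAST r,r → push -20,-20. Stack: [-20, -20]
BINARY_OP & → -20 & -20 = -20. Stack: [-20]
STORE_FAST u → u=-20. Stack: []
LOAD_CONST → push 12. Stack: [12]
LOAD_FAST_LOAD_FAST u,u → push -20,-20. Stack: [12, -20, -20]
BINARY_OP % → -20 % -20 = 0. Stack: [12, 0]
BINARY_OP | → 12 | 0 = 12. Stack: [12]
STORE_FAST r → r=12. Stack: []
LOAD_CONST → push 4. Stack: [4]
LOAD_FAST r → push 12. Stack: [4, 12]
BINARY_OP * → 4 * 12 = 48. Stack: [48]
STORE_FAST w → w=48. Stack: []
LOAD_FAST w → push 48. Stack: [48]
RETURN_VALUE → return 48.

48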